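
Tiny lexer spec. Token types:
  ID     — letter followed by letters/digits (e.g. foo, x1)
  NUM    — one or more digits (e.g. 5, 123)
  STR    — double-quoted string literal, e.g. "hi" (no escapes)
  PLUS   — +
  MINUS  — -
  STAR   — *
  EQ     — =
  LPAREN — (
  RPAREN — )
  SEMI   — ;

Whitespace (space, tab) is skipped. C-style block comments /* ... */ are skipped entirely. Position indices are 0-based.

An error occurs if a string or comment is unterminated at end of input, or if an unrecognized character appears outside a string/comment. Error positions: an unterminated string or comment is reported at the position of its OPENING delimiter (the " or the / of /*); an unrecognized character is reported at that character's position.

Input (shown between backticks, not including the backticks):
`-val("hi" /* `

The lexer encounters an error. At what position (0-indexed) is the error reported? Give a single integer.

Answer: 10

Derivation:
pos=0: emit MINUS '-'
pos=1: emit ID 'val' (now at pos=4)
pos=4: emit LPAREN '('
pos=5: enter STRING mode
pos=5: emit STR "hi" (now at pos=9)
pos=10: enter COMMENT mode (saw '/*')
pos=10: ERROR — unterminated comment (reached EOF)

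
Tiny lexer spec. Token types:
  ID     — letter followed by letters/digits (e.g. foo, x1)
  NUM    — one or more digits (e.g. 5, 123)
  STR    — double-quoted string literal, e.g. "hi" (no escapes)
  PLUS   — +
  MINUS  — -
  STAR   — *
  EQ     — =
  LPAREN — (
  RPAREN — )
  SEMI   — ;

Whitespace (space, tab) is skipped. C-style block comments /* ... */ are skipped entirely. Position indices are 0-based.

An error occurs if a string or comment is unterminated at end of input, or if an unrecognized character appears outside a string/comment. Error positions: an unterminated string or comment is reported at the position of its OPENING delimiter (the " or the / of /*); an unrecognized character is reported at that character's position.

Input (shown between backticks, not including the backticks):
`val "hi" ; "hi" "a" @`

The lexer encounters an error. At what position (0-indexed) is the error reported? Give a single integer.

Answer: 20

Derivation:
pos=0: emit ID 'val' (now at pos=3)
pos=4: enter STRING mode
pos=4: emit STR "hi" (now at pos=8)
pos=9: emit SEMI ';'
pos=11: enter STRING mode
pos=11: emit STR "hi" (now at pos=15)
pos=16: enter STRING mode
pos=16: emit STR "a" (now at pos=19)
pos=20: ERROR — unrecognized char '@'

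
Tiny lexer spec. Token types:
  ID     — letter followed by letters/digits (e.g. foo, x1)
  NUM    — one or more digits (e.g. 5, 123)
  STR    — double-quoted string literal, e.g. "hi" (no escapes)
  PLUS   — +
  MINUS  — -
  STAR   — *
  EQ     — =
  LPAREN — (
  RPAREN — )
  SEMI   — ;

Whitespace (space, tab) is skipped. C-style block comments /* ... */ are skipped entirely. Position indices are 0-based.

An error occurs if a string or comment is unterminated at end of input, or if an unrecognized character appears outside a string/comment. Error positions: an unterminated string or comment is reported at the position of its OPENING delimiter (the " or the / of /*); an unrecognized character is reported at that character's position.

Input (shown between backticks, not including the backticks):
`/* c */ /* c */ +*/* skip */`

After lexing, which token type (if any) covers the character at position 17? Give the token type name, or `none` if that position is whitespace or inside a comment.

pos=0: enter COMMENT mode (saw '/*')
exit COMMENT mode (now at pos=7)
pos=8: enter COMMENT mode (saw '/*')
exit COMMENT mode (now at pos=15)
pos=16: emit PLUS '+'
pos=17: emit STAR '*'
pos=18: enter COMMENT mode (saw '/*')
exit COMMENT mode (now at pos=28)
DONE. 2 tokens: [PLUS, STAR]
Position 17: char is '*' -> STAR

Answer: STAR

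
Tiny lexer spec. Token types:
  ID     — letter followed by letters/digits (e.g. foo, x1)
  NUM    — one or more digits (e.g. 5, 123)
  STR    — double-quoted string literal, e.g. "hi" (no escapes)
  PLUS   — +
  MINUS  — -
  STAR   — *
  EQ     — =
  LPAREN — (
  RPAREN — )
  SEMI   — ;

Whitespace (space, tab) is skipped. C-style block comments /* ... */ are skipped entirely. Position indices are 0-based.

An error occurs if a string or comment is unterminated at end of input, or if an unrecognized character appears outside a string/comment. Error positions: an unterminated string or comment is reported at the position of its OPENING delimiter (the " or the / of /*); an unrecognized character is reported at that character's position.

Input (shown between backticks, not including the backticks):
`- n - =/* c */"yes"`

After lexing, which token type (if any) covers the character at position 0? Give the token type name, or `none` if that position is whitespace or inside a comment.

pos=0: emit MINUS '-'
pos=2: emit ID 'n' (now at pos=3)
pos=4: emit MINUS '-'
pos=6: emit EQ '='
pos=7: enter COMMENT mode (saw '/*')
exit COMMENT mode (now at pos=14)
pos=14: enter STRING mode
pos=14: emit STR "yes" (now at pos=19)
DONE. 5 tokens: [MINUS, ID, MINUS, EQ, STR]
Position 0: char is '-' -> MINUS

Answer: MINUS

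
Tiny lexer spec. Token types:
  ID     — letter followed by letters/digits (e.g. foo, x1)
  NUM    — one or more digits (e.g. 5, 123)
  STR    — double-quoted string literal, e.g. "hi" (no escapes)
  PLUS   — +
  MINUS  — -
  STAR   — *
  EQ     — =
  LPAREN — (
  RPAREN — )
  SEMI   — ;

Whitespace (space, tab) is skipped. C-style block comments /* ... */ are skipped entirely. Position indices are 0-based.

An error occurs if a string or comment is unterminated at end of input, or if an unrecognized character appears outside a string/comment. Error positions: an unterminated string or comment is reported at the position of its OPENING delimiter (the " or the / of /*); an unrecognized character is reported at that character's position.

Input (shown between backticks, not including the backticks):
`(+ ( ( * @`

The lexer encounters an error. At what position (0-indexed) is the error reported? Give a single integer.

Answer: 9

Derivation:
pos=0: emit LPAREN '('
pos=1: emit PLUS '+'
pos=3: emit LPAREN '('
pos=5: emit LPAREN '('
pos=7: emit STAR '*'
pos=9: ERROR — unrecognized char '@'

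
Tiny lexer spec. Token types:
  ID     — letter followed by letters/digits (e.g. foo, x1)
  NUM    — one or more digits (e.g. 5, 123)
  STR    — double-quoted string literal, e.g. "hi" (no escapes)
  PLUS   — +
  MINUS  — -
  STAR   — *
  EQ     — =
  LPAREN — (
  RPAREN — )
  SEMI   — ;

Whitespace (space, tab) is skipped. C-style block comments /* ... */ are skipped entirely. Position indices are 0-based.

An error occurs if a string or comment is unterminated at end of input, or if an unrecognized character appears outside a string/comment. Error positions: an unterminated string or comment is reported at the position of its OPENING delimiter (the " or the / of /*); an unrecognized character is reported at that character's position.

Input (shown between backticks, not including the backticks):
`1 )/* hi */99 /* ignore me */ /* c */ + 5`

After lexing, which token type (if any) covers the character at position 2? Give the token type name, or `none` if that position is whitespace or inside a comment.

Answer: RPAREN

Derivation:
pos=0: emit NUM '1' (now at pos=1)
pos=2: emit RPAREN ')'
pos=3: enter COMMENT mode (saw '/*')
exit COMMENT mode (now at pos=11)
pos=11: emit NUM '99' (now at pos=13)
pos=14: enter COMMENT mode (saw '/*')
exit COMMENT mode (now at pos=29)
pos=30: enter COMMENT mode (saw '/*')
exit COMMENT mode (now at pos=37)
pos=38: emit PLUS '+'
pos=40: emit NUM '5' (now at pos=41)
DONE. 5 tokens: [NUM, RPAREN, NUM, PLUS, NUM]
Position 2: char is ')' -> RPAREN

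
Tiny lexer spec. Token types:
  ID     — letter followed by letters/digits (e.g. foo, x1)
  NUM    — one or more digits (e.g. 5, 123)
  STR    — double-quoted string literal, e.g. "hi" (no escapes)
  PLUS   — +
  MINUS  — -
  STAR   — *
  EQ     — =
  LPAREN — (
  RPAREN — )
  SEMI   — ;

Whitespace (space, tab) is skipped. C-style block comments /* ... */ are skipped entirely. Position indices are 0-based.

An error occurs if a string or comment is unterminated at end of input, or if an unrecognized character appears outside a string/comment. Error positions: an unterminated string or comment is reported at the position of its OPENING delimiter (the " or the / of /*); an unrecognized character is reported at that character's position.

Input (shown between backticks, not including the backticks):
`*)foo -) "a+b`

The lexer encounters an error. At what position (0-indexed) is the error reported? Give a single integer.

pos=0: emit STAR '*'
pos=1: emit RPAREN ')'
pos=2: emit ID 'foo' (now at pos=5)
pos=6: emit MINUS '-'
pos=7: emit RPAREN ')'
pos=9: enter STRING mode
pos=9: ERROR — unterminated string

Answer: 9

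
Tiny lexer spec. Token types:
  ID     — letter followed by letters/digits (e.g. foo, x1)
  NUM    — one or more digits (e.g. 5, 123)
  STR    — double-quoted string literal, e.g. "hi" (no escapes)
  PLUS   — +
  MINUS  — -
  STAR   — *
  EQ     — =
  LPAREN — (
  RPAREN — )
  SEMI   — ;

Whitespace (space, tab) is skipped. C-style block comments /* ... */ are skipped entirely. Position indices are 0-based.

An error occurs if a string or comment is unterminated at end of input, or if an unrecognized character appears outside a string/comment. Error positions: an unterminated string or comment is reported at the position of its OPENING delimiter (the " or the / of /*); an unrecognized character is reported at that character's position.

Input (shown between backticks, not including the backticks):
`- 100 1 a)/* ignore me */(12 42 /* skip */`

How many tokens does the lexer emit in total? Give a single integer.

Answer: 8

Derivation:
pos=0: emit MINUS '-'
pos=2: emit NUM '100' (now at pos=5)
pos=6: emit NUM '1' (now at pos=7)
pos=8: emit ID 'a' (now at pos=9)
pos=9: emit RPAREN ')'
pos=10: enter COMMENT mode (saw '/*')
exit COMMENT mode (now at pos=25)
pos=25: emit LPAREN '('
pos=26: emit NUM '12' (now at pos=28)
pos=29: emit NUM '42' (now at pos=31)
pos=32: enter COMMENT mode (saw '/*')
exit COMMENT mode (now at pos=42)
DONE. 8 tokens: [MINUS, NUM, NUM, ID, RPAREN, LPAREN, NUM, NUM]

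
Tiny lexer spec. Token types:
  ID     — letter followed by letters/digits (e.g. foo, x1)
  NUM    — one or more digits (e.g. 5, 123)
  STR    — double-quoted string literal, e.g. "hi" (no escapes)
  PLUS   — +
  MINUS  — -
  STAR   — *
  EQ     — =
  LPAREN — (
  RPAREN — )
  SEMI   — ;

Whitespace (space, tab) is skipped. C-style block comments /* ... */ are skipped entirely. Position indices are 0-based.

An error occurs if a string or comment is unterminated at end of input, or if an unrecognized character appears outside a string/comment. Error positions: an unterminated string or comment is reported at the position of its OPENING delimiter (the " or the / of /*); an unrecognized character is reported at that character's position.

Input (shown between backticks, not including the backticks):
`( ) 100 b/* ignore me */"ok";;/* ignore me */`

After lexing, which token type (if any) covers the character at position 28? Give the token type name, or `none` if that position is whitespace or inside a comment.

pos=0: emit LPAREN '('
pos=2: emit RPAREN ')'
pos=4: emit NUM '100' (now at pos=7)
pos=8: emit ID 'b' (now at pos=9)
pos=9: enter COMMENT mode (saw '/*')
exit COMMENT mode (now at pos=24)
pos=24: enter STRING mode
pos=24: emit STR "ok" (now at pos=28)
pos=28: emit SEMI ';'
pos=29: emit SEMI ';'
pos=30: enter COMMENT mode (saw '/*')
exit COMMENT mode (now at pos=45)
DONE. 7 tokens: [LPAREN, RPAREN, NUM, ID, STR, SEMI, SEMI]
Position 28: char is ';' -> SEMI

Answer: SEMI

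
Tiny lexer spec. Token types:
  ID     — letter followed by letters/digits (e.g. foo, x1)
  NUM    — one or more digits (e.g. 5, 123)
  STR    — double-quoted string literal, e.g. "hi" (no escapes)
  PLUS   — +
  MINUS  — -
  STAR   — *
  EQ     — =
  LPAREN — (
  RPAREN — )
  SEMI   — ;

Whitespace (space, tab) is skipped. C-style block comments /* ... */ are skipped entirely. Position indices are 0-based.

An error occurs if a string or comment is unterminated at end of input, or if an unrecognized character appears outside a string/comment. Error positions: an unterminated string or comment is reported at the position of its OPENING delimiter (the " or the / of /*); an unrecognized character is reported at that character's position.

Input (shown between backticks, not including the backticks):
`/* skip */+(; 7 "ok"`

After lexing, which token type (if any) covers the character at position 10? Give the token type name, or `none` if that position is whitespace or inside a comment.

Answer: PLUS

Derivation:
pos=0: enter COMMENT mode (saw '/*')
exit COMMENT mode (now at pos=10)
pos=10: emit PLUS '+'
pos=11: emit LPAREN '('
pos=12: emit SEMI ';'
pos=14: emit NUM '7' (now at pos=15)
pos=16: enter STRING mode
pos=16: emit STR "ok" (now at pos=20)
DONE. 5 tokens: [PLUS, LPAREN, SEMI, NUM, STR]
Position 10: char is '+' -> PLUS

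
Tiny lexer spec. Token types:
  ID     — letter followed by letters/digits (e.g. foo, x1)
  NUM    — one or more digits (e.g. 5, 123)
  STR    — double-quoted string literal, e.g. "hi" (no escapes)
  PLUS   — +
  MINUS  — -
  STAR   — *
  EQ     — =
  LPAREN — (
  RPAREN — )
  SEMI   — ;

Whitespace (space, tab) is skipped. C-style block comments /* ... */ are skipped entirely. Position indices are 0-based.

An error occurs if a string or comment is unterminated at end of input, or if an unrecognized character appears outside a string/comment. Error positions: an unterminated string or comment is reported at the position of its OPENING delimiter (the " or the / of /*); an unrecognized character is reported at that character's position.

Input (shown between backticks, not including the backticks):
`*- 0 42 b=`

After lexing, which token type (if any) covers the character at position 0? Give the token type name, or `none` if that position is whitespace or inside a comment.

pos=0: emit STAR '*'
pos=1: emit MINUS '-'
pos=3: emit NUM '0' (now at pos=4)
pos=5: emit NUM '42' (now at pos=7)
pos=8: emit ID 'b' (now at pos=9)
pos=9: emit EQ '='
DONE. 6 tokens: [STAR, MINUS, NUM, NUM, ID, EQ]
Position 0: char is '*' -> STAR

Answer: STAR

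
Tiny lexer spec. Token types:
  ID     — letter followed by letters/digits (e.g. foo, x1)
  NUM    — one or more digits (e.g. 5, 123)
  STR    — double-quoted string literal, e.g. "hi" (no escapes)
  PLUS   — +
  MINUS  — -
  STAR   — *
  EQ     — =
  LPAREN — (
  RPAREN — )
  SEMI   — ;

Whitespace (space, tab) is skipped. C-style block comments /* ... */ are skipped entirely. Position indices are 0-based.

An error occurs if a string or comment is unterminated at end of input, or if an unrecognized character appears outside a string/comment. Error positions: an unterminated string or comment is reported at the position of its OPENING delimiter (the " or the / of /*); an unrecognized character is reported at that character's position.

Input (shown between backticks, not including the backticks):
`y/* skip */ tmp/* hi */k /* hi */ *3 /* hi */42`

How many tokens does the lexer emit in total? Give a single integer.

Answer: 6

Derivation:
pos=0: emit ID 'y' (now at pos=1)
pos=1: enter COMMENT mode (saw '/*')
exit COMMENT mode (now at pos=11)
pos=12: emit ID 'tmp' (now at pos=15)
pos=15: enter COMMENT mode (saw '/*')
exit COMMENT mode (now at pos=23)
pos=23: emit ID 'k' (now at pos=24)
pos=25: enter COMMENT mode (saw '/*')
exit COMMENT mode (now at pos=33)
pos=34: emit STAR '*'
pos=35: emit NUM '3' (now at pos=36)
pos=37: enter COMMENT mode (saw '/*')
exit COMMENT mode (now at pos=45)
pos=45: emit NUM '42' (now at pos=47)
DONE. 6 tokens: [ID, ID, ID, STAR, NUM, NUM]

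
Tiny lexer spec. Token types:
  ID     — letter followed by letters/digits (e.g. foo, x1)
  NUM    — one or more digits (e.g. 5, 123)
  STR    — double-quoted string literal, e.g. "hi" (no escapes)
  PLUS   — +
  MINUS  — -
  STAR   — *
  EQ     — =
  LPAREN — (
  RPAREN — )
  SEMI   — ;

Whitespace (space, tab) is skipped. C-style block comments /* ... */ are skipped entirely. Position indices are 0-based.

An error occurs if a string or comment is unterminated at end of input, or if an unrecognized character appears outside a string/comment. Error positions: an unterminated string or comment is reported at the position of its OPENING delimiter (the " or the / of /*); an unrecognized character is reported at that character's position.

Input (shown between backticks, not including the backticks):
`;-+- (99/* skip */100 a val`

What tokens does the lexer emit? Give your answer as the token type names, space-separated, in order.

pos=0: emit SEMI ';'
pos=1: emit MINUS '-'
pos=2: emit PLUS '+'
pos=3: emit MINUS '-'
pos=5: emit LPAREN '('
pos=6: emit NUM '99' (now at pos=8)
pos=8: enter COMMENT mode (saw '/*')
exit COMMENT mode (now at pos=18)
pos=18: emit NUM '100' (now at pos=21)
pos=22: emit ID 'a' (now at pos=23)
pos=24: emit ID 'val' (now at pos=27)
DONE. 9 tokens: [SEMI, MINUS, PLUS, MINUS, LPAREN, NUM, NUM, ID, ID]

Answer: SEMI MINUS PLUS MINUS LPAREN NUM NUM ID ID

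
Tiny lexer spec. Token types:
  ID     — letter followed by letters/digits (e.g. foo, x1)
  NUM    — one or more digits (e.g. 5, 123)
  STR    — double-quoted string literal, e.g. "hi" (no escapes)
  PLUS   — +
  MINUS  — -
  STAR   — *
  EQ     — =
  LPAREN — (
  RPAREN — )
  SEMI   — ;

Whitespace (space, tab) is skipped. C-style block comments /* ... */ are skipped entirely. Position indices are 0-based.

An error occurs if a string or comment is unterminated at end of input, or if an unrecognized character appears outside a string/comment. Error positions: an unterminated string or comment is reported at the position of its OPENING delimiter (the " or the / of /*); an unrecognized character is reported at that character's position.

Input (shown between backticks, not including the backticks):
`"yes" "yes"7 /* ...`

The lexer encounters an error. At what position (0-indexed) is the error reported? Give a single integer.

pos=0: enter STRING mode
pos=0: emit STR "yes" (now at pos=5)
pos=6: enter STRING mode
pos=6: emit STR "yes" (now at pos=11)
pos=11: emit NUM '7' (now at pos=12)
pos=13: enter COMMENT mode (saw '/*')
pos=13: ERROR — unterminated comment (reached EOF)

Answer: 13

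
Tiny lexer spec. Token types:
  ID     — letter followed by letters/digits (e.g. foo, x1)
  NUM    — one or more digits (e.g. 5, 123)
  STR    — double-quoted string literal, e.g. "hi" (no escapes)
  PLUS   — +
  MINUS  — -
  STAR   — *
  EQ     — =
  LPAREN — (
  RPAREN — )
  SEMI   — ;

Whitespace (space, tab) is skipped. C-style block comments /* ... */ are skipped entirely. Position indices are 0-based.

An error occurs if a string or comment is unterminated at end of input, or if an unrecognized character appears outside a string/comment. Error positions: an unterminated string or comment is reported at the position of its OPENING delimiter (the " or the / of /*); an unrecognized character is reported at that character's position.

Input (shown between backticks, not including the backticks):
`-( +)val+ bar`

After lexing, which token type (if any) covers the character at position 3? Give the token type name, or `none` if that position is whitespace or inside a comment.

Answer: PLUS

Derivation:
pos=0: emit MINUS '-'
pos=1: emit LPAREN '('
pos=3: emit PLUS '+'
pos=4: emit RPAREN ')'
pos=5: emit ID 'val' (now at pos=8)
pos=8: emit PLUS '+'
pos=10: emit ID 'bar' (now at pos=13)
DONE. 7 tokens: [MINUS, LPAREN, PLUS, RPAREN, ID, PLUS, ID]
Position 3: char is '+' -> PLUS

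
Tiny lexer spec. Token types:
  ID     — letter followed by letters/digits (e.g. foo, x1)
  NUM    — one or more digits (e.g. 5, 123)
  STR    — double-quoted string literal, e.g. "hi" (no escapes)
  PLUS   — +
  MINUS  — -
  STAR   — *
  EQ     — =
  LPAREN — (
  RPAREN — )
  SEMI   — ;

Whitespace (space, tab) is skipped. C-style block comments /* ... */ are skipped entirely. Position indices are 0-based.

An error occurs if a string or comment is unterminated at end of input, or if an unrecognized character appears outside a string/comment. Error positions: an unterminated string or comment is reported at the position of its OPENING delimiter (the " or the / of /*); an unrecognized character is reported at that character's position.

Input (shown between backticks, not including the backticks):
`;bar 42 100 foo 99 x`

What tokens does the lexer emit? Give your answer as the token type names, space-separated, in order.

Answer: SEMI ID NUM NUM ID NUM ID

Derivation:
pos=0: emit SEMI ';'
pos=1: emit ID 'bar' (now at pos=4)
pos=5: emit NUM '42' (now at pos=7)
pos=8: emit NUM '100' (now at pos=11)
pos=12: emit ID 'foo' (now at pos=15)
pos=16: emit NUM '99' (now at pos=18)
pos=19: emit ID 'x' (now at pos=20)
DONE. 7 tokens: [SEMI, ID, NUM, NUM, ID, NUM, ID]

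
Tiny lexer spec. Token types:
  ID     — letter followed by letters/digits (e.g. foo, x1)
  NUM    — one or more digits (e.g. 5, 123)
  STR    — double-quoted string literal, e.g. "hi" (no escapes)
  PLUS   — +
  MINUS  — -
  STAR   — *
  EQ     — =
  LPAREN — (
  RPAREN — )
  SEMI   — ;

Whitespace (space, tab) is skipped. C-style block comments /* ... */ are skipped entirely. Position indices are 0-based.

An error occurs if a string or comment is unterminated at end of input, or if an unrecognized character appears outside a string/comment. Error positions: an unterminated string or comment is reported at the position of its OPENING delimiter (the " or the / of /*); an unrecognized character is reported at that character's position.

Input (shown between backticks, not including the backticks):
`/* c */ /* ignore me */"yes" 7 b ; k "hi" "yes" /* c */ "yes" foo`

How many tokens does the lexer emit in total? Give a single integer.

pos=0: enter COMMENT mode (saw '/*')
exit COMMENT mode (now at pos=7)
pos=8: enter COMMENT mode (saw '/*')
exit COMMENT mode (now at pos=23)
pos=23: enter STRING mode
pos=23: emit STR "yes" (now at pos=28)
pos=29: emit NUM '7' (now at pos=30)
pos=31: emit ID 'b' (now at pos=32)
pos=33: emit SEMI ';'
pos=35: emit ID 'k' (now at pos=36)
pos=37: enter STRING mode
pos=37: emit STR "hi" (now at pos=41)
pos=42: enter STRING mode
pos=42: emit STR "yes" (now at pos=47)
pos=48: enter COMMENT mode (saw '/*')
exit COMMENT mode (now at pos=55)
pos=56: enter STRING mode
pos=56: emit STR "yes" (now at pos=61)
pos=62: emit ID 'foo' (now at pos=65)
DONE. 9 tokens: [STR, NUM, ID, SEMI, ID, STR, STR, STR, ID]

Answer: 9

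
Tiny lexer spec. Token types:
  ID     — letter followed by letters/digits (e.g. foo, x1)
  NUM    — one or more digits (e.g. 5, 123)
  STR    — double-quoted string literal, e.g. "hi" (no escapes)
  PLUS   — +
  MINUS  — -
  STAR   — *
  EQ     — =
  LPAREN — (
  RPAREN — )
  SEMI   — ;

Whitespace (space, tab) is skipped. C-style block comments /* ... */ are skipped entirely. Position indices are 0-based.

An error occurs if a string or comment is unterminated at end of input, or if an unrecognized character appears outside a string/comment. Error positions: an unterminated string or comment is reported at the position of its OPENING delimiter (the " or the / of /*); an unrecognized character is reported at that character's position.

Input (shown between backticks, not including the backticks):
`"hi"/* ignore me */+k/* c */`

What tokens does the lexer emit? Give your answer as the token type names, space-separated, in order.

Answer: STR PLUS ID

Derivation:
pos=0: enter STRING mode
pos=0: emit STR "hi" (now at pos=4)
pos=4: enter COMMENT mode (saw '/*')
exit COMMENT mode (now at pos=19)
pos=19: emit PLUS '+'
pos=20: emit ID 'k' (now at pos=21)
pos=21: enter COMMENT mode (saw '/*')
exit COMMENT mode (now at pos=28)
DONE. 3 tokens: [STR, PLUS, ID]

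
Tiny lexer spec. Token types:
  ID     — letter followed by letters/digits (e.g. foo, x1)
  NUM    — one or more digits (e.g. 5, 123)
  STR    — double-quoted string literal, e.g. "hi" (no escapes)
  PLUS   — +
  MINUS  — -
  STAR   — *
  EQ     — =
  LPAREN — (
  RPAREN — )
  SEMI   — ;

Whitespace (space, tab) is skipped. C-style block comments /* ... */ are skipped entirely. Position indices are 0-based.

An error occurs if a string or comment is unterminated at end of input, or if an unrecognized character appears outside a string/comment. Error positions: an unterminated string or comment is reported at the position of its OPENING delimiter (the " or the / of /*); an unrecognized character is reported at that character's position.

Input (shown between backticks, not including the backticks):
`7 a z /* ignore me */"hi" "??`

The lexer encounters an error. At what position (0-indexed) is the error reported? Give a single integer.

Answer: 26

Derivation:
pos=0: emit NUM '7' (now at pos=1)
pos=2: emit ID 'a' (now at pos=3)
pos=4: emit ID 'z' (now at pos=5)
pos=6: enter COMMENT mode (saw '/*')
exit COMMENT mode (now at pos=21)
pos=21: enter STRING mode
pos=21: emit STR "hi" (now at pos=25)
pos=26: enter STRING mode
pos=26: ERROR — unterminated string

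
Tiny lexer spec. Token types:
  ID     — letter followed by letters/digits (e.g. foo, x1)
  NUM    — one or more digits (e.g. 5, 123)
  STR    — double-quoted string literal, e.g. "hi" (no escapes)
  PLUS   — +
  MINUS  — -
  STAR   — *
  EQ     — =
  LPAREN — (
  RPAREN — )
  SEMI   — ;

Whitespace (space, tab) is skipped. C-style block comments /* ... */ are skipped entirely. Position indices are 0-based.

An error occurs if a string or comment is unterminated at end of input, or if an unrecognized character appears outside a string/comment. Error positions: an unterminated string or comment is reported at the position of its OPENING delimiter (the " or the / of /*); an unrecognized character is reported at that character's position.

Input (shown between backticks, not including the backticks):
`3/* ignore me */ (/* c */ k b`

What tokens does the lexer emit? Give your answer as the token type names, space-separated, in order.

pos=0: emit NUM '3' (now at pos=1)
pos=1: enter COMMENT mode (saw '/*')
exit COMMENT mode (now at pos=16)
pos=17: emit LPAREN '('
pos=18: enter COMMENT mode (saw '/*')
exit COMMENT mode (now at pos=25)
pos=26: emit ID 'k' (now at pos=27)
pos=28: emit ID 'b' (now at pos=29)
DONE. 4 tokens: [NUM, LPAREN, ID, ID]

Answer: NUM LPAREN ID ID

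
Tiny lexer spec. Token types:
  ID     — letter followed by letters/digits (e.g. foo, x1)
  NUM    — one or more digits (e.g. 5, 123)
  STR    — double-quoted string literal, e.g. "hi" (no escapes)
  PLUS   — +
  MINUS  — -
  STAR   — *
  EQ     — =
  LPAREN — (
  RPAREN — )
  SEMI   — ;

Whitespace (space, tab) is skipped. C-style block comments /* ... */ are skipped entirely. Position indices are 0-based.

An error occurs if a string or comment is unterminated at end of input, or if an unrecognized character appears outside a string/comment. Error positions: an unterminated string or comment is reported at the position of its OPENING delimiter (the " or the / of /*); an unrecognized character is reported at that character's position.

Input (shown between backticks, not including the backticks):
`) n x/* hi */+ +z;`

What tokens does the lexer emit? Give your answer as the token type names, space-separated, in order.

pos=0: emit RPAREN ')'
pos=2: emit ID 'n' (now at pos=3)
pos=4: emit ID 'x' (now at pos=5)
pos=5: enter COMMENT mode (saw '/*')
exit COMMENT mode (now at pos=13)
pos=13: emit PLUS '+'
pos=15: emit PLUS '+'
pos=16: emit ID 'z' (now at pos=17)
pos=17: emit SEMI ';'
DONE. 7 tokens: [RPAREN, ID, ID, PLUS, PLUS, ID, SEMI]

Answer: RPAREN ID ID PLUS PLUS ID SEMI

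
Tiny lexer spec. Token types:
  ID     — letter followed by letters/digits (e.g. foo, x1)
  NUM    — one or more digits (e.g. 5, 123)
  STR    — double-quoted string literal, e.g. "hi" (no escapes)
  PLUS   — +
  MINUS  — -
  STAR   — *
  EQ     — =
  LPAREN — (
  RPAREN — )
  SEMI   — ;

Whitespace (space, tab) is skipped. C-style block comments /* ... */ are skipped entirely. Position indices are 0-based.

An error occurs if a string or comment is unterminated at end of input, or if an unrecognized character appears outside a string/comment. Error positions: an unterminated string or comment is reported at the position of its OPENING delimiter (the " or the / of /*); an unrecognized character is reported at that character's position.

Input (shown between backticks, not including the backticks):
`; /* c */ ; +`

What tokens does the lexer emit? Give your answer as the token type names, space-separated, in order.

pos=0: emit SEMI ';'
pos=2: enter COMMENT mode (saw '/*')
exit COMMENT mode (now at pos=9)
pos=10: emit SEMI ';'
pos=12: emit PLUS '+'
DONE. 3 tokens: [SEMI, SEMI, PLUS]

Answer: SEMI SEMI PLUS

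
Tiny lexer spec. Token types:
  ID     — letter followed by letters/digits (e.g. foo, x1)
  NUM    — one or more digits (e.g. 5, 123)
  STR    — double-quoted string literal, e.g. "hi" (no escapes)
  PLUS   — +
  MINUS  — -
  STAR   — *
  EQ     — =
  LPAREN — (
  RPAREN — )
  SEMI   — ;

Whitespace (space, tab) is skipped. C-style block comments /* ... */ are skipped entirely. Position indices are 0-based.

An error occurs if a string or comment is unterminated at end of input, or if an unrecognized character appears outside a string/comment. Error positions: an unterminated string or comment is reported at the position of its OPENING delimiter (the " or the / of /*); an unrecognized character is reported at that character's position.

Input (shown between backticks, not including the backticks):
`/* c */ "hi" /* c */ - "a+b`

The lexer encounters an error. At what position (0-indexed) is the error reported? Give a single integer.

pos=0: enter COMMENT mode (saw '/*')
exit COMMENT mode (now at pos=7)
pos=8: enter STRING mode
pos=8: emit STR "hi" (now at pos=12)
pos=13: enter COMMENT mode (saw '/*')
exit COMMENT mode (now at pos=20)
pos=21: emit MINUS '-'
pos=23: enter STRING mode
pos=23: ERROR — unterminated string

Answer: 23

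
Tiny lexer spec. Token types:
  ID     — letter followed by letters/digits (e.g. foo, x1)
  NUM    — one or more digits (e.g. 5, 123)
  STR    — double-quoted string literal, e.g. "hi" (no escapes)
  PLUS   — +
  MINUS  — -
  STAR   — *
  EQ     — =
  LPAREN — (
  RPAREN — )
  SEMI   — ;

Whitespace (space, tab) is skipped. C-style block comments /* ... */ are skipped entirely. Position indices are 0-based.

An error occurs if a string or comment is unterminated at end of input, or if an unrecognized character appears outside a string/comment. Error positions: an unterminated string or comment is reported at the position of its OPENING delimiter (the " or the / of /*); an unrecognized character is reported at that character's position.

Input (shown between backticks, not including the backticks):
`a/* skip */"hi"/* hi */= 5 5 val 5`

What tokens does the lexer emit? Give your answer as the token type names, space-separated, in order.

Answer: ID STR EQ NUM NUM ID NUM

Derivation:
pos=0: emit ID 'a' (now at pos=1)
pos=1: enter COMMENT mode (saw '/*')
exit COMMENT mode (now at pos=11)
pos=11: enter STRING mode
pos=11: emit STR "hi" (now at pos=15)
pos=15: enter COMMENT mode (saw '/*')
exit COMMENT mode (now at pos=23)
pos=23: emit EQ '='
pos=25: emit NUM '5' (now at pos=26)
pos=27: emit NUM '5' (now at pos=28)
pos=29: emit ID 'val' (now at pos=32)
pos=33: emit NUM '5' (now at pos=34)
DONE. 7 tokens: [ID, STR, EQ, NUM, NUM, ID, NUM]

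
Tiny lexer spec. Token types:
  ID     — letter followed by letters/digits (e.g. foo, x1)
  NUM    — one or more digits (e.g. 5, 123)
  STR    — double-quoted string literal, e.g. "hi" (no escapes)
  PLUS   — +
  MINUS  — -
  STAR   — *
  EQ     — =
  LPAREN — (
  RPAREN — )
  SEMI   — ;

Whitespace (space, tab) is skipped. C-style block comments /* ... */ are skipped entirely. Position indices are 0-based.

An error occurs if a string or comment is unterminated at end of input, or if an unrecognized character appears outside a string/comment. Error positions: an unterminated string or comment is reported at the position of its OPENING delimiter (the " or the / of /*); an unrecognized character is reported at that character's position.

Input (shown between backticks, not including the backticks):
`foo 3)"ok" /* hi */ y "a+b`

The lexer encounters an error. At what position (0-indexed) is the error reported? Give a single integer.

Answer: 22

Derivation:
pos=0: emit ID 'foo' (now at pos=3)
pos=4: emit NUM '3' (now at pos=5)
pos=5: emit RPAREN ')'
pos=6: enter STRING mode
pos=6: emit STR "ok" (now at pos=10)
pos=11: enter COMMENT mode (saw '/*')
exit COMMENT mode (now at pos=19)
pos=20: emit ID 'y' (now at pos=21)
pos=22: enter STRING mode
pos=22: ERROR — unterminated string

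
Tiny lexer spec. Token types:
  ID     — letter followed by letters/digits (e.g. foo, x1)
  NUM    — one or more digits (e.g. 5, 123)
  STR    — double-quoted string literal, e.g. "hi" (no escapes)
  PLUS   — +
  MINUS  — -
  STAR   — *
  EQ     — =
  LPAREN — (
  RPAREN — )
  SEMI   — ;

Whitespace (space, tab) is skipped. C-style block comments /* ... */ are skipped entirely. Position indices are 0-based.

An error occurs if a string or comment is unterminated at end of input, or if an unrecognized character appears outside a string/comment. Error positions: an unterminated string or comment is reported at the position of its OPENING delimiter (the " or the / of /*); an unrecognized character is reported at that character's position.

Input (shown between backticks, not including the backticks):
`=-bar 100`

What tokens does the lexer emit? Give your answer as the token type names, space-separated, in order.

pos=0: emit EQ '='
pos=1: emit MINUS '-'
pos=2: emit ID 'bar' (now at pos=5)
pos=6: emit NUM '100' (now at pos=9)
DONE. 4 tokens: [EQ, MINUS, ID, NUM]

Answer: EQ MINUS ID NUM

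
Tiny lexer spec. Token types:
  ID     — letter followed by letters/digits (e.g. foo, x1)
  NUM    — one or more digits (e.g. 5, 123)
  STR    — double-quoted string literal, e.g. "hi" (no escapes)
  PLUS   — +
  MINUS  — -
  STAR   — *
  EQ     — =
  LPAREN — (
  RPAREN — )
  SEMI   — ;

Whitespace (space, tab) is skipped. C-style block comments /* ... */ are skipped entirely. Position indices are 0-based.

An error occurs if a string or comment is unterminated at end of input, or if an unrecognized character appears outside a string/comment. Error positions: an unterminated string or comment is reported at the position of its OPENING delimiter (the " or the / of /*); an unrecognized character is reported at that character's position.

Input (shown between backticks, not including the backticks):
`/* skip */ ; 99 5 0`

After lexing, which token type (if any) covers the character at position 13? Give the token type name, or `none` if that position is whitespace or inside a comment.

pos=0: enter COMMENT mode (saw '/*')
exit COMMENT mode (now at pos=10)
pos=11: emit SEMI ';'
pos=13: emit NUM '99' (now at pos=15)
pos=16: emit NUM '5' (now at pos=17)
pos=18: emit NUM '0' (now at pos=19)
DONE. 4 tokens: [SEMI, NUM, NUM, NUM]
Position 13: char is '9' -> NUM

Answer: NUM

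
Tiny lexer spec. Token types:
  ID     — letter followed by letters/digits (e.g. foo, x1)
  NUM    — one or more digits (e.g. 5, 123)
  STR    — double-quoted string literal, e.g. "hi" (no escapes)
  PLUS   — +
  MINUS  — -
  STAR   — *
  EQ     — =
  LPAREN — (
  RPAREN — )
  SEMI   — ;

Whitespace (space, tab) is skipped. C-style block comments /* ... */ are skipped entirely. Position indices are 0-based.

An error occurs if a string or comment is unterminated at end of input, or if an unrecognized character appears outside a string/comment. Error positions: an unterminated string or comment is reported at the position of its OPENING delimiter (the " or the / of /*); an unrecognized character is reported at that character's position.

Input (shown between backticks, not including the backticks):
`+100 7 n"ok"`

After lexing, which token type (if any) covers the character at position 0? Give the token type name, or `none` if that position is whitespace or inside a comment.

Answer: PLUS

Derivation:
pos=0: emit PLUS '+'
pos=1: emit NUM '100' (now at pos=4)
pos=5: emit NUM '7' (now at pos=6)
pos=7: emit ID 'n' (now at pos=8)
pos=8: enter STRING mode
pos=8: emit STR "ok" (now at pos=12)
DONE. 5 tokens: [PLUS, NUM, NUM, ID, STR]
Position 0: char is '+' -> PLUS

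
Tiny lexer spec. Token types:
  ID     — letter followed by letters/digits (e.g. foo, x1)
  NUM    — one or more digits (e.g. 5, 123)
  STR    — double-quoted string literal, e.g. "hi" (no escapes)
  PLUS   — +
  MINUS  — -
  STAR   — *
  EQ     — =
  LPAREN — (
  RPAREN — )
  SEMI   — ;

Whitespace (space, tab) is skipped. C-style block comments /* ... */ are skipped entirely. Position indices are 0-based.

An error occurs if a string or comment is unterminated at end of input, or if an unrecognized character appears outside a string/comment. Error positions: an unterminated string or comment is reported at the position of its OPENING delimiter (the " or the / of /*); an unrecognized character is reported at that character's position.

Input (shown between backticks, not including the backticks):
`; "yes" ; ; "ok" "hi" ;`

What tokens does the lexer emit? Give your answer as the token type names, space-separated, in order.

pos=0: emit SEMI ';'
pos=2: enter STRING mode
pos=2: emit STR "yes" (now at pos=7)
pos=8: emit SEMI ';'
pos=10: emit SEMI ';'
pos=12: enter STRING mode
pos=12: emit STR "ok" (now at pos=16)
pos=17: enter STRING mode
pos=17: emit STR "hi" (now at pos=21)
pos=22: emit SEMI ';'
DONE. 7 tokens: [SEMI, STR, SEMI, SEMI, STR, STR, SEMI]

Answer: SEMI STR SEMI SEMI STR STR SEMI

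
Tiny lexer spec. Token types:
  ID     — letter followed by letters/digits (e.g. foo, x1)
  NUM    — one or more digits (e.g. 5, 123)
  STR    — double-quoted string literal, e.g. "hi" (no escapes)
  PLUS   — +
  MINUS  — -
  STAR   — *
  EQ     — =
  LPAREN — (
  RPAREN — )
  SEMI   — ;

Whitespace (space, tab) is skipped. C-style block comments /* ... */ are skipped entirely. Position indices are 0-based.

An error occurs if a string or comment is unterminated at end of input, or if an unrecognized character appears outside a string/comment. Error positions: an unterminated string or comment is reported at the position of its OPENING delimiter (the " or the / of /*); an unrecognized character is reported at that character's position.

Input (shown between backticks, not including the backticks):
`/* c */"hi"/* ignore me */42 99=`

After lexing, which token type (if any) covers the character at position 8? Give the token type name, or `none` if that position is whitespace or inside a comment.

pos=0: enter COMMENT mode (saw '/*')
exit COMMENT mode (now at pos=7)
pos=7: enter STRING mode
pos=7: emit STR "hi" (now at pos=11)
pos=11: enter COMMENT mode (saw '/*')
exit COMMENT mode (now at pos=26)
pos=26: emit NUM '42' (now at pos=28)
pos=29: emit NUM '99' (now at pos=31)
pos=31: emit EQ '='
DONE. 4 tokens: [STR, NUM, NUM, EQ]
Position 8: char is 'h' -> STR

Answer: STR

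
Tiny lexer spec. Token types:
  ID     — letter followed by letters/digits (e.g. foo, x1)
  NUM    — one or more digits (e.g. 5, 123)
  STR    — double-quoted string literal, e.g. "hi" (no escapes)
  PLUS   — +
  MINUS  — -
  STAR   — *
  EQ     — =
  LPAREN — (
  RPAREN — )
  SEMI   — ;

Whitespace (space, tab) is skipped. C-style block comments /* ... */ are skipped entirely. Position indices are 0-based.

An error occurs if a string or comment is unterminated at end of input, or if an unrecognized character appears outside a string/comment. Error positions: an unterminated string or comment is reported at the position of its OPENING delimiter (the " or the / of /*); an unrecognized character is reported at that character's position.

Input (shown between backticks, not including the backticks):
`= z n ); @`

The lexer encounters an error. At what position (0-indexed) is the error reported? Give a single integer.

pos=0: emit EQ '='
pos=2: emit ID 'z' (now at pos=3)
pos=4: emit ID 'n' (now at pos=5)
pos=6: emit RPAREN ')'
pos=7: emit SEMI ';'
pos=9: ERROR — unrecognized char '@'

Answer: 9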